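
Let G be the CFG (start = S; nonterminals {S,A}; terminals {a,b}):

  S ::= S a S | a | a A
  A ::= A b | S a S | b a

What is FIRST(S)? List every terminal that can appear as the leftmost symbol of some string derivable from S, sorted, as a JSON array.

FIRST iteration:
round 1:
  A via A→b a: +{b}
  S via S→a: +{a}
  FIRST[S]={a}  FIRST[A]={b}
round 2:
  A via A→S a S: +{a}
  FIRST[S]={a}  FIRST[A]={a,b}
round 3: (no change)
  FIRST[S]={a}  FIRST[A]={a,b}

FIRST(S) = ["a"]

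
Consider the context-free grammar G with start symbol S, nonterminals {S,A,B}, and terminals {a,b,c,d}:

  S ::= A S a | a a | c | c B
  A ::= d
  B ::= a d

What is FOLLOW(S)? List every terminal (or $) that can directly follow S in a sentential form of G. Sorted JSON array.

FIRST sets, iterate to fixpoint:
[1]
  A via A→d: +{d}
  B via B→a d: +{a}
  S via S→A S a: +{d}
  S via S→a a: +{a}
  S via S→c: +{c}
  FIRST(S)={a,c,d}  FIRST(A)={d}  FIRST(B)={a}
[2] — fixpoint
  FIRST(S)={a,c,d}  FIRST(A)={d}  FIRST(B)={a}

FOLLOW sets:
seed FOLLOW(S) with $
[1]
  S→A S a: FOLLOW(A) ⊇ FIRST(S) = {a,c,d}; new: +{a,c,d}
  S→A S a: FOLLOW(S) ⊇ FIRST(a) = {a}; new: +{a}
  S→c B: FOLLOW(B) ⊇ FOLLOW(S) ⊇ {$,a}; new: +{$,a}
  FOLLOW(S)={$,a}  FOLLOW(A)={a,c,d}  FOLLOW(B)={$,a}
[2] done
  FOLLOW(S)={$,a}  FOLLOW(A)={a,c,d}  FOLLOW(B)={$,a}

FOLLOW(S) = ["$", "a"]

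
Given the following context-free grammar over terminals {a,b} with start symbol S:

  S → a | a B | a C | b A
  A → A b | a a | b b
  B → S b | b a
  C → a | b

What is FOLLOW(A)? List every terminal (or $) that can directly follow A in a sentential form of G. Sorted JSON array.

FIRST iteration:
round 1:
  A via A→a a: +{a}
  A via A→b b: +{b}
  B via B→b a: +{b}
  C via C→a: +{a}
  C via C→b: +{b}
  S via S→a: +{a}
  S via S→b A: +{b}
  FIRST(S)={a,b}  FIRST(A)={a,b}  FIRST(B)={b}  FIRST(C)={a,b}
round 2:
  B via B→S b: +{a}
  FIRST(S)={a,b}  FIRST(A)={a,b}  FIRST(B)={a,b}  FIRST(C)={a,b}
round 3: (stable)
  FIRST(S)={a,b}  FIRST(A)={a,b}  FIRST(B)={a,b}  FIRST(C)={a,b}

FOLLOW sets:
FOLLOW(S) := {$}
iter 1:
  A→A b: FOLLOW(A) ⊇ FIRST(b) = {b}; new: +{b}
  B→S b: FOLLOW(S) ⊇ FIRST(b) = {b}; new: +{b}
  S→a B: FOLLOW(B) ⊇ FOLLOW(S) ⊇ {$,b}; new: +{$,b}
  S→a C: FOLLOW(C) ⊇ FOLLOW(S) ⊇ {$,b}; new: +{$,b}
  S→b A: FOLLOW(A) ⊇ FOLLOW(S) ⊇ {$,b}; new: +{$}
  FOLLOW[S]={$,b}  FOLLOW[A]={$,b}  FOLLOW[B]={$,b}  FOLLOW[C]={$,b}
iter 2: done
  FOLLOW[S]={$,b}  FOLLOW[A]={$,b}  FOLLOW[B]={$,b}  FOLLOW[C]={$,b}

FOLLOW(A) = ["$", "b"]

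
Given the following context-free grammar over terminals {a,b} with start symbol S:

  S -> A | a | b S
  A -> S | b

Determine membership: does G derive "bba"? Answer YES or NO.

CNF form of G:
  S -> T0 S | a | b
  A -> T0 S | a | b
  T0 -> b

CYK fill:
  T[0,0] 'b' = {A,S,T0}  orig:{A,S}
  T[1,1] 'b' = {A,S,T0}  orig:{A,S}
  T[2,2] 'a' = {A,S}
  T[0,1] 'bb' = {A,S}
  T[1,2] 'ba' = {A,S}
  T[0,2] 'bba' = {A,S}

S ∈ T[0,2] ⇒ YES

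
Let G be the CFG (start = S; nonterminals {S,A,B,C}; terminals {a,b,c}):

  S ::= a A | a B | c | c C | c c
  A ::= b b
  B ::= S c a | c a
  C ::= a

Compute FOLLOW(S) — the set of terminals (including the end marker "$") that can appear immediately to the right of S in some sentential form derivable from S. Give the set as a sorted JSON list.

FIRST sets, iterate to fixpoint:
round 1:
  A via A→b b: +{b}
  B via B→c a: +{c}
  C via C→a: +{a}
  S via S→a A: +{a}
  S via S→c: +{c}
  S: {a,c}  A: {b}  B: {c}  C: {a}
round 2:
  B via B→S c a: +{a}
  S: {a,c}  A: {b}  B: {a,c}  C: {a}
round 3: (no change)
  S: {a,c}  A: {b}  B: {a,c}  C: {a}

FOLLOW iteration:
seed FOLLOW(S) with $
[1]
  B→S c a: FOLLOW(S) ⊇ FIRST(c) = {c}; new: +{c}
  S→a A: FOLLOW(A) ⊇ FOLLOW(S) ⊇ {$,c}; new: +{$,c}
  S→a B: FOLLOW(B) ⊇ FOLLOW(S) ⊇ {$,c}; new: +{$,c}
  S→c C: FOLLOW(C) ⊇ FOLLOW(S) ⊇ {$,c}; new: +{$,c}
  S: {$,c}  A: {$,c}  B: {$,c}  C: {$,c}
[2] (stable)
  S: {$,c}  A: {$,c}  B: {$,c}  C: {$,c}

FOLLOW(S) = ["$", "c"]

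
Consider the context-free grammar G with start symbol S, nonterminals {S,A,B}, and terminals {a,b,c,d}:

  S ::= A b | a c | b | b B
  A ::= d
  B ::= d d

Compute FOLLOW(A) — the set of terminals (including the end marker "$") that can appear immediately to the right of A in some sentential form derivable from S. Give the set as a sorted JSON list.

FIRST iteration:
[1]
  A via A→d: +{d}
  B via B→d d: +{d}
  S via S→A b: +{d}
  S via S→a c: +{a}
  S via S→b: +{b}
  FIRST(S)={a,b,d}  FIRST(A)={d}  FIRST(B)={d}
[2] (stable)
  FIRST(S)={a,b,d}  FIRST(A)={d}  FIRST(B)={d}

FOLLOW sets:
FOLLOW(S) := {$}
iter 1:
  S→A b: FOLLOW(A) ⊇ FIRST(b) = {b}; new: +{b}
  S→b B: FOLLOW(B) ⊇ FOLLOW(S) ⊇ {$}; new: +{$}
  S: {$}  A: {b}  B: {$}
iter 2: done
  S: {$}  A: {b}  B: {$}

FOLLOW(A) = ["b"]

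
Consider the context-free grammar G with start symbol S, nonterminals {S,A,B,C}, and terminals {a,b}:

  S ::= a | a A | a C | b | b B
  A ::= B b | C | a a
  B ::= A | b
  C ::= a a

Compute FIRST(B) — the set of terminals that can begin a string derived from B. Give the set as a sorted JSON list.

FIRST sets, iterate to fixpoint:
iter 1:
  A via A→a a: +{a}
  B via B→A: +{a}
  B via B→b: +{b}
  C via C→a a: +{a}
  S via S→a: +{a}
  S via S→b: +{b}
  FIRST[S]={a,b}  FIRST[A]={a}  FIRST[B]={a,b}  FIRST[C]={a}
iter 2:
  A via A→B b: +{b}
  FIRST[S]={a,b}  FIRST[A]={a,b}  FIRST[B]={a,b}  FIRST[C]={a}
iter 3: (stable)
  FIRST[S]={a,b}  FIRST[A]={a,b}  FIRST[B]={a,b}  FIRST[C]={a}

FIRST(B) = ["a", "b"]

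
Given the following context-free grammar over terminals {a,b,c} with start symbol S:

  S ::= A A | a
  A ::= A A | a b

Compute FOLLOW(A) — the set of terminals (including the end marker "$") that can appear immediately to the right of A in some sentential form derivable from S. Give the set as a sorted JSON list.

FIRST iteration:
iter 1:
  A via A→a b: +{a}
  S via S→A A: +{a}
  S: {a}  A: {a}
iter 2: (no change)
  S: {a}  A: {a}

FOLLOW iteration:
FOLLOW(S) := {$}
iter 1:
  A→A A: FOLLOW(A) ⊇ FIRST(A) = {a}; new: +{a}
  S→A A: FOLLOW(A) ⊇ FOLLOW(S) ⊇ {$}; new: +{$}
  S: {$}  A: {$,a}
iter 2: (stable)
  S: {$}  A: {$,a}

FOLLOW(A) = ["$", "a"]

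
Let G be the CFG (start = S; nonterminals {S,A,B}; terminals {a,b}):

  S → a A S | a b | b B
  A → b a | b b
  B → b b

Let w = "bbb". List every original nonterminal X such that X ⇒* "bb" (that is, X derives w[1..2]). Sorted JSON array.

Convert to CNF:
  S -> T0 B | T1 T0 | T1 X2
  A -> T0 T0 | T0 T1
  B -> T0 T0
  T0 -> b
  T1 -> a
  X2 -> A S

Fill CYK table bottom-up, restricted to cells inside w[1..2]:
  cell(1,1) b: {T0}  orig:{}
  cell(2,2) b: {T0}  orig:{}
  cell(1,2) bb: {A,B}

Original NTs in T[1,2] deriving "bb": ["A", "B"]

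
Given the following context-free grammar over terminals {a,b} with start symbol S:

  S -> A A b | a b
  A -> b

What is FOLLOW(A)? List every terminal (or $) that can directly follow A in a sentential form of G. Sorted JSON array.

FIRST sets, iterate to fixpoint:
iter 1:
  A via A→b: +{b}
  S via S→A A b: +{b}
  S via S→a b: +{a}
  FIRST[S]={a,b}  FIRST[A]={b}
iter 2: (no change)
  FIRST[S]={a,b}  FIRST[A]={b}

FOLLOW iteration:
FOLLOW(S) := {$}
[1]
  S→A A b: FOLLOW(A) ⊇ FIRST(A) = {b}; new: +{b}
  FOLLOW[S]={$}  FOLLOW[A]={b}
[2] (stable)
  FOLLOW[S]={$}  FOLLOW[A]={b}

FOLLOW(A) = ["b"]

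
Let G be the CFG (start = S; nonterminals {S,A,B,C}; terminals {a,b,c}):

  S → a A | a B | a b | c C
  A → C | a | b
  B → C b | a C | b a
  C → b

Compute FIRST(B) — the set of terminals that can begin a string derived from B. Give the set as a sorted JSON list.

FIRST iteration:
pass 1:
  A via A→a: +{a}
  A via A→b: +{b}
  B via B→a C: +{a}
  B via B→b a: +{b}
  C via C→b: +{b}
  S via S→a A: +{a}
  S via S→c C: +{c}
  FIRST(S)={a,c}  FIRST(A)={a,b}  FIRST(B)={a,b}  FIRST(C)={b}
pass 2: — fixpoint
  FIRST(S)={a,c}  FIRST(A)={a,b}  FIRST(B)={a,b}  FIRST(C)={b}

FIRST(B) = ["a", "b"]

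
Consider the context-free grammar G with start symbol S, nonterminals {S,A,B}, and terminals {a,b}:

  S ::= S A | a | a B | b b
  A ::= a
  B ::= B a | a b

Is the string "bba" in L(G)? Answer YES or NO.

Convert to CNF:
  S -> S A | T0 B | T1 T1 | a
  A -> a
  B -> B T0 | T0 T1
  T0 -> a
  T1 -> b

CYK fill:
  T[0,0] 'b' = {T1}  orig:{}
  T[1,1] 'b' = {T1}  orig:{}
  T[2,2] 'a' = {A,S,T0}  orig:{A,S}
  T[0,1] 'bb' = {S}
  T[1,2] 'ba' = ∅
  T[0,2] 'bba' = {S}

S ∈ T[0,2] ⇒ YES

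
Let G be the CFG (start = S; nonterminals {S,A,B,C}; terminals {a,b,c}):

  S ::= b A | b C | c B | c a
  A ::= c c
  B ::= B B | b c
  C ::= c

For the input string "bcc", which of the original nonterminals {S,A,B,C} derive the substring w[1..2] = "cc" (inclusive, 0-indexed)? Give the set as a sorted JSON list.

CNF form of G:
  S -> T0 B | T0 T2 | T1 A | T1 C
  A -> T0 T0
  B -> B B | T1 T0
  C -> c
  T0 -> c
  T1 -> b
  T2 -> a

CYK fill — only the sub-triangle for w[1..2]:
  cell(1,1) c: {C,T0}  orig:{C}
  cell(2,2) c: {C,T0}  orig:{C}
  cell(1,2) cc: {A}

Original NTs in T[1,2] deriving "cc": ["A"]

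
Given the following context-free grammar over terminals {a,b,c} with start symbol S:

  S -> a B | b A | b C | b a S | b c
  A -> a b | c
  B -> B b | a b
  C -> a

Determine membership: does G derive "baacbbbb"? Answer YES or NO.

Convert to CNF:
  S -> T0 B | T1 A | T1 C | T1 T2 | T1 X3
  A -> T0 T1 | c
  B -> B T1 | T0 T1
  C -> a
  T0 -> a
  T1 -> b
  T2 -> c
  X3 -> T0 S

Fill CYK table bottom-up:
  T[0,0] 'b' = {T1}  orig:{}
  T[1,1] 'a' = {C,T0}  orig:{C}
  T[2,2] 'a' = {C,T0}  orig:{C}
  T[3,3] 'c' = {A,T2}  orig:{A}
  T[4,4] 'b' = {T1}  orig:{}
  T[5,5] 'b' = {T1}  orig:{}
  T[6,6] 'b' = {T1}  orig:{}
  T[7,7] 'b' = {T1}  orig:{}
  T[0,1] 'ba' = {S}
  T[1,2] 'aa' = ∅
  T[2,3] 'ac' = ∅
  T[3,4] 'cb' = ∅
  T[4,5] 'bb' = ∅
  T[5,6] 'bb' = ∅
  T[6,7] 'bb' = ∅
  T[0,2] 'baa' = ∅
  T[1,3] 'aac' = ∅
  T[2,4] 'acb' = ∅
  T[3,5] 'cbb' = ∅
  T[4,6] 'bbb' = ∅
  T[5,7] 'bbb' = ∅
  T[0,3] 'baac' = ∅
  T[1,4] 'aacb' = ∅
  T[2,5] 'acbb' = ∅
  T[3,6] 'cbbb' = ∅
  T[4,7] 'bbbb' = ∅
  T[0,4] 'baacb' = ∅
  T[1,5] 'aacbb' = ∅
  T[2,6] 'acbbb' = ∅
  T[3,7] 'cbbbb' = ∅
  T[0,5] 'baacbb' = ∅
  T[1,6] 'aacbbb' = ∅
  T[2,7] 'acbbbb' = ∅
  T[0,6] 'baacbbb' = ∅
  T[1,7] 'aacbbbb' = ∅
  T[0,7] 'baacbbbb' = ∅

S ∉ T[0,7] ⇒ NO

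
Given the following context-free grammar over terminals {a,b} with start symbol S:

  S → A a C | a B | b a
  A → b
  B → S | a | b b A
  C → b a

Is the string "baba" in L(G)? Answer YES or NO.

CNF form of G:
  S -> A X4 | T0 B | T1 T0
  A -> b
  B -> A X2 | T0 B | T1 T0 | T1 X3 | a
  C -> T1 T0
  T0 -> a
  T1 -> b
  X2 -> T0 C
  X3 -> T1 A
  X4 -> T0 C

CYK fill:
  T[0,0] 'b' = {A,T1}  orig:{A}
  T[1,1] 'a' = {B,T0}  orig:{B}
  T[2,2] 'b' = {A,T1}  orig:{A}
  T[3,3] 'a' = {B,T0}  orig:{B}
  T[0,1] 'ba' = {B,C,S}
  T[1,2] 'ab' = ∅
  T[2,3] 'ba' = {B,C,S}
  T[0,2] 'bab' = ∅
  T[1,3] 'aba' = {B,S,X2,X4}  orig:{B,S}
  T[0,3] 'baba' = {B,S}

S ∈ T[0,3] ⇒ YES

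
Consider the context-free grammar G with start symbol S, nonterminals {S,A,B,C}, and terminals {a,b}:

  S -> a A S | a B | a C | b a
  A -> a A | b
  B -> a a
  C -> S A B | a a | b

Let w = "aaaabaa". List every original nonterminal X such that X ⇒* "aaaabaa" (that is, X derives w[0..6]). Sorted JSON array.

Convert to CNF:
  S -> T0 B | T0 C | T0 X3 | T1 T0
  A -> T0 A | b
  B -> T0 T0
  C -> S X2 | T0 T0 | b
  T0 -> a
  T1 -> b
  X2 -> A B
  X3 -> A S

Fill CYK table bottom-up, restricted to cells inside w[0..6]:
  [0..0]={T0}  "a"  orig:{}
  [1..1]={T0}  "a"  orig:{}
  [2..2]={T0}  "a"  orig:{}
  [3..3]={T0}  "a"  orig:{}
  [4..4]={A,C,T1}  "b"  orig:{A,C}
  [5..5]={T0}  "a"  orig:{}
  [6..6]={T0}  "a"  orig:{}
  [0..1]={B,C}  "aa"
  [1..2]={B,C}  "aa"
  [2..3]={B,C}  "aa"
  [3..4]={A,S}  "ab"
  [4..5]={S}  "ba"
  [5..6]={B,C}  "aa"
  [0..2]={S}  "aaa"
  [1..3]={S}  "aaa"
  [2..4]={A}  "aab"
  [3..5]=∅  "aba"
  [4..6]={X2}  "baa"  orig:{}
  [0..3]=∅  "aaaa"
  [1..4]={A}  "aaab"
  [2..5]=∅  "aaba"
  [3..6]={X2}  "abaa"  orig:{}
  [0..4]={A}  "aaaab"
  [1..5]=∅  "aaaba"
  [2..6]={X2}  "aabaa"  orig:{}
  [0..5]=∅  "aaaaba"
  [1..6]={C,X2}  "aaabaa"  orig:{C}
  [0..6]={C,S,X2}  "aaaabaa"  orig:{C,S}

Original NTs in T[0,6] deriving "aaaabaa": ["C", "S"]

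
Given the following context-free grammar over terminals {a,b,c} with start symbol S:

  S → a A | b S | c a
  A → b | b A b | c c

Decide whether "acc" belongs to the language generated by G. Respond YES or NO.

CNF form of G:
  S -> T0 S | T1 T2 | T2 A
  A -> T0 X3 | T1 T1 | b
  T0 -> b
  T1 -> c
  T2 -> a
  X3 -> A T0

Fill CYK table bottom-up:
  [0..0]={T2}  "a"  orig:{}
  [1..1]={T1}  "c"  orig:{}
  [2..2]={T1}  "c"  orig:{}
  [0..1]=∅  "ac"
  [1..2]={A}  "cc"
  [0..2]={S}  "acc"

S ∈ T[0,2] ⇒ YES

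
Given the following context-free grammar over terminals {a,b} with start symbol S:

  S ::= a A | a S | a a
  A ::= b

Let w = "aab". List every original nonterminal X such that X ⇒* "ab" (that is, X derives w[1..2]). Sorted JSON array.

CNF form of G:
  S -> T0 A | T0 S | T0 T0
  A -> b
  T0 -> a

CYK fill, restricted to cells inside w[1..2]:
  [1..1]={T0}  "a"  orig:{}
  [2..2]={A}  "b"
  [1..2]={S}  "ab"

Original NTs in T[1,2] deriving "ab": ["S"]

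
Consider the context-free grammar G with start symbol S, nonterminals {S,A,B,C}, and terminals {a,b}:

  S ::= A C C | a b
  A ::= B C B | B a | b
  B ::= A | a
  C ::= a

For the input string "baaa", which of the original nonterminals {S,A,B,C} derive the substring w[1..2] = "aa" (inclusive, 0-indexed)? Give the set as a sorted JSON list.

Convert to CNF:
  S -> A X4 | T0 T1
  A -> B T0 | B X2 | b
  B -> B T0 | B X3 | a | b
  C -> a
  T0 -> a
  T1 -> b
  X2 -> C B
  X3 -> C B
  X4 -> C C

CYK table (by increasing span), restricted to cells inside w[1..2]:
  T[1,1] 'a' = {B,C,T0}  orig:{B,C}
  T[2,2] 'a' = {B,C,T0}  orig:{B,C}
  T[1,2] 'aa' = {A,B,X2,X3,X4}  orig:{A,B}

Original NTs in T[1,2] deriving "aa": ["A", "B"]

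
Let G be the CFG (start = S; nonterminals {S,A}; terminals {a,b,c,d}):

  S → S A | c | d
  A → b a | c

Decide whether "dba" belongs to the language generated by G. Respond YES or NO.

Convert to CNF:
  S -> S A | c | d
  A -> T0 T1 | c
  T0 -> b
  T1 -> a

CYK fill:
  T[0,0] 'd' = {S}
  T[1,1] 'b' = {T0}  orig:{}
  T[2,2] 'a' = {T1}  orig:{}
  T[0,1] 'db' = ∅
  T[1,2] 'ba' = {A}
  T[0,2] 'dba' = {S}

S ∈ T[0,2] ⇒ YES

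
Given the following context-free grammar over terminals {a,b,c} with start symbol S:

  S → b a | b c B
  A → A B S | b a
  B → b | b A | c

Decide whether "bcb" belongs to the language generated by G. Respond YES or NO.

CNF form of G:
  S -> T0 T1 | T0 X4
  A -> A X3 | T0 T1
  B -> T0 A | b | c
  T0 -> b
  T1 -> a
  T2 -> c
  X3 -> B S
  X4 -> T2 B

CYK table (by increasing span):
  T[0,0] 'b' = {B,T0}  orig:{B}
  T[1,1] 'c' = {B,T2}  orig:{B}
  T[2,2] 'b' = {B,T0}  orig:{B}
  T[0,1] 'bc' = ∅
  T[1,2] 'cb' = {X4}  orig:{}
  T[0,2] 'bcb' = {S}

S ∈ T[0,2] ⇒ YES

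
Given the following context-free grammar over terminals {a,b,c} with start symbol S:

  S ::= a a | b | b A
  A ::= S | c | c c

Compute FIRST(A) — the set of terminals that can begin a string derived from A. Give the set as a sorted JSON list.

Compute FIRST by fixpoint:
pass 1:
  A via A→c: +{c}
  S via S→a a: +{a}
  S via S→b: +{b}
  FIRST(S)={a,b}  FIRST(A)={c}
pass 2:
  A via A→S: +{a,b}
  FIRST(S)={a,b}  FIRST(A)={a,b,c}
pass 3: (no change)
  FIRST(S)={a,b}  FIRST(A)={a,b,c}

FIRST(A) = ["a", "b", "c"]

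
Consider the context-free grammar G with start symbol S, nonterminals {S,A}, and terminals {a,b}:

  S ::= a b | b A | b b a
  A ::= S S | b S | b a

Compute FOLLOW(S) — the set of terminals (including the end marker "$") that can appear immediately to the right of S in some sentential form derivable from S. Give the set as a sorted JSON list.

FIRST iteration:
pass 1:
  A via A→b S: +{b}
  S via S→a b: +{a}
  S via S→b A: +{b}
  FIRST(S)={a,b}  FIRST(A)={b}
pass 2:
  A via A→S S: +{a}
  FIRST(S)={a,b}  FIRST(A)={a,b}
pass 3: done
  FIRST(S)={a,b}  FIRST(A)={a,b}

FOLLOW sets:
seed FOLLOW(S) with $
round 1:
  A→S S: FOLLOW(S) ⊇ FIRST(S) = {a,b}; new: +{a,b}
  S→b A: FOLLOW(A) ⊇ FOLLOW(S) ⊇ {$,a,b}; new: +{$,a,b}
  FOLLOW(S)={$,a,b}  FOLLOW(A)={$,a,b}
round 2: — fixpoint
  FOLLOW(S)={$,a,b}  FOLLOW(A)={$,a,b}

FOLLOW(S) = ["$", "a", "b"]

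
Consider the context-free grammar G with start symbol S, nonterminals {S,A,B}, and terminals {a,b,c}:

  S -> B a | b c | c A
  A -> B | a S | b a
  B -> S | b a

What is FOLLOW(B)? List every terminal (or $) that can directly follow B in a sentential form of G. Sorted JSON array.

Compute FIRST by fixpoint:
pass 1:
  A via A→a S: +{a}
  A via A→b a: +{b}
  B via B→b a: +{b}
  S via S→B a: +{b}
  S via S→c A: +{c}
  S: {b,c}  A: {a,b}  B: {b}
pass 2:
  B via B→S: +{c}
  S: {b,c}  A: {a,b}  B: {b,c}
pass 3:
  A via A→B: +{c}
  S: {b,c}  A: {a,b,c}  B: {b,c}
pass 4: (stable)
  S: {b,c}  A: {a,b,c}  B: {b,c}

FOLLOW sets:
seed FOLLOW(S) with $
pass 1:
  S→B a: FOLLOW(B) ⊇ FIRST(a) = {a}; new: +{a}
  S→c A: FOLLOW(A) ⊇ FOLLOW(S) ⊇ {$}; new: +{$}
  FOLLOW(S)={$}  FOLLOW(A)={$}  FOLLOW(B)={a}
pass 2:
  A→B: FOLLOW(B) ⊇ FOLLOW(A) ⊇ {$}; new: +{$}
  B→S: FOLLOW(S) ⊇ FOLLOW(B) ⊇ {$,a}; new: +{a}
  S→c A: FOLLOW(A) ⊇ FOLLOW(S) ⊇ {$,a}; new: +{a}
  FOLLOW(S)={$,a}  FOLLOW(A)={$,a}  FOLLOW(B)={$,a}
pass 3: (no change)
  FOLLOW(S)={$,a}  FOLLOW(A)={$,a}  FOLLOW(B)={$,a}

FOLLOW(B) = ["$", "a"]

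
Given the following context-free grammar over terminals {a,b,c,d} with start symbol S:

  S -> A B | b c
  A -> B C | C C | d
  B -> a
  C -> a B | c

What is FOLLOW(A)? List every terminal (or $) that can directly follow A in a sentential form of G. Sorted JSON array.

FIRST iteration:
round 1:
  A via A→d: +{d}
  B via B→a: +{a}
  C via C→a B: +{a}
  C via C→c: +{c}
  S via S→A B: +{d}
  S via S→b c: +{b}
  FIRST[S]={b,d}  FIRST[A]={d}  FIRST[B]={a}  FIRST[C]={a,c}
round 2:
  A via A→B C: +{a}
  A via A→C C: +{c}
  S via S→A B: +{a,c}
  FIRST[S]={a,b,c,d}  FIRST[A]={a,c,d}  FIRST[B]={a}  FIRST[C]={a,c}
round 3: (no change)
  FIRST[S]={a,b,c,d}  FIRST[A]={a,c,d}  FIRST[B]={a}  FIRST[C]={a,c}

Compute FOLLOW by fixpoint:
initialize: $ ∈ FOLLOW(S)
iter 1:
  A→B C: FOLLOW(B) ⊇ FIRST(C) = {a,c}; new: +{a,c}
  A→C C: FOLLOW(C) ⊇ FIRST(C) = {a,c}; new: +{a,c}
  S→A B: FOLLOW(A) ⊇ FIRST(B) = {a}; new: +{a}
  S→A B: FOLLOW(B) ⊇ FOLLOW(S) ⊇ {$}; new: +{$}
  S: {$}  A: {a}  B: {$,a,c}  C: {a,c}
iter 2: (no change)
  S: {$}  A: {a}  B: {$,a,c}  C: {a,c}

FOLLOW(A) = ["a"]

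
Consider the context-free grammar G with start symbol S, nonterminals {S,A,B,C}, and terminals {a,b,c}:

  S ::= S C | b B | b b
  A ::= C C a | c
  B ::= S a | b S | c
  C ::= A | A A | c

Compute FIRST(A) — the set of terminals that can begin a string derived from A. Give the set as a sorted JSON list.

FIRST sets, iterate to fixpoint:
round 1:
  A via A→c: +{c}
  B via B→b S: +{b}
  B via B→c: +{c}
  C via C→A: +{c}
  S via S→b B: +{b}
  FIRST[S]={b}  FIRST[A]={c}  FIRST[B]={b,c}  FIRST[C]={c}
round 2: done
  FIRST[S]={b}  FIRST[A]={c}  FIRST[B]={b,c}  FIRST[C]={c}

FIRST(A) = ["c"]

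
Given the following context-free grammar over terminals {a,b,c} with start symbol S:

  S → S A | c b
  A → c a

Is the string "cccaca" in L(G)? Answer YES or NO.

CNF form of G:
  S -> S A | T0 T2
  A -> T0 T1
  T0 -> c
  T1 -> a
  T2 -> b

CYK table (by increasing span):
  [0..0]={T0}  "c"  orig:{}
  [1..1]={T0}  "c"  orig:{}
  [2..2]={T0}  "c"  orig:{}
  [3..3]={T1}  "a"  orig:{}
  [4..4]={T0}  "c"  orig:{}
  [5..5]={T1}  "a"  orig:{}
  [0..1]=∅  "cc"
  [1..2]=∅  "cc"
  [2..3]={A}  "ca"
  [3..4]=∅  "ac"
  [4..5]={A}  "ca"
  [0..2]=∅  "ccc"
  [1..3]=∅  "cca"
  [2..4]=∅  "cac"
  [3..5]=∅  "aca"
  [0..3]=∅  "ccca"
  [1..4]=∅  "ccac"
  [2..5]=∅  "caca"
  [0..4]=∅  "cccac"
  [1..5]=∅  "ccaca"
  [0..5]=∅  "cccaca"

S ∉ T[0,5] ⇒ NO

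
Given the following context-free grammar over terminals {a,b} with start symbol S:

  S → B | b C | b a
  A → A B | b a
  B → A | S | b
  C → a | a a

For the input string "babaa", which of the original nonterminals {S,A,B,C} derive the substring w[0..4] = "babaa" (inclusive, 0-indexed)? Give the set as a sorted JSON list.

CNF form of G:
  S -> A B | T0 C | T0 T1 | b
  A -> A B | T0 T1
  B -> A B | T0 C | T0 T1 | b
  C -> T1 T1 | a
  T0 -> b
  T1 -> a

CYK fill — only the sub-triangle for w[0..4]:
  [0..0]={B,S,T0}  "b"  orig:{B,S}
  [1..1]={C,T1}  "a"  orig:{C}
  [2..2]={B,S,T0}  "b"  orig:{B,S}
  [3..3]={C,T1}  "a"  orig:{C}
  [4..4]={C,T1}  "a"  orig:{C}
  [0..1]={A,B,S}  "ba"
  [1..2]=∅  "ab"
  [2..3]={A,B,S}  "ba"
  [3..4]={C}  "aa"
  [0..2]={A,B,S}  "bab"
  [1..3]=∅  "aba"
  [2..4]={B,S}  "baa"
  [0..3]={A,B,S}  "baba"
  [1..4]=∅  "abaa"
  [0..4]={A,B,S}  "babaa"

Original NTs in T[0,4] deriving "babaa": ["A", "B", "S"]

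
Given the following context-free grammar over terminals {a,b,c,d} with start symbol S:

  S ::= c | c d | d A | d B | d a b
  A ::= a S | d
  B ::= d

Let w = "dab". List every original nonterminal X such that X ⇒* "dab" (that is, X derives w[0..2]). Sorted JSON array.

CNF form of G:
  S -> T1 T2 | T2 A | T2 B | T2 X4 | c
  A -> T0 S | d
  B -> d
  T0 -> a
  T1 -> c
  T2 -> d
  T3 -> b
  X4 -> T0 T3

Fill CYK table bottom-up (cells [i..j] with 0 ≤ i ≤ j ≤ 2 only):
  cell(0,0) d: {A,B,T2}  orig:{A,B}
  cell(1,1) a: {T0}  orig:{}
  cell(2,2) b: {T3}  orig:{}
  cell(0,1) da: ∅
  cell(1,2) ab: {X4}  orig:{}
  cell(0,2) dab: {S}

Original NTs in T[0,2] deriving "dab": ["S"]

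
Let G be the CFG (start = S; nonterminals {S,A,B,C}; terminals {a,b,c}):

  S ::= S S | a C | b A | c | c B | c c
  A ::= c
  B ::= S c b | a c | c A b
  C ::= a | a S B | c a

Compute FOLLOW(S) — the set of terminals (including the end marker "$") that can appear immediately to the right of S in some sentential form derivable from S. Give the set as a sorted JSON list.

FIRST sets, iterate to fixpoint:
iter 1:
  A via A→c: +{c}
  B via B→a c: +{a}
  B via B→c A b: +{c}
  C via C→a: +{a}
  C via C→c a: +{c}
  S via S→a C: +{a}
  S via S→b A: +{b}
  S via S→c: +{c}
  S: {a,b,c}  A: {c}  B: {a,c}  C: {a,c}
iter 2:
  B via B→S c b: +{b}
  S: {a,b,c}  A: {c}  B: {a,b,c}  C: {a,c}
iter 3: — fixpoint
  S: {a,b,c}  A: {c}  B: {a,b,c}  C: {a,c}

FOLLOW sets:
seed FOLLOW(S) with $
round 1:
  B→S c b: FOLLOW(S) ⊇ FIRST(c) = {c}; new: +{c}
  B→c A b: FOLLOW(A) ⊇ FIRST(b) = {b}; new: +{b}
  C→a S B: FOLLOW(S) ⊇ FIRST(B) = {a,b,c}; new: +{a,b}
  S→a C: FOLLOW(C) ⊇ FOLLOW(S) ⊇ {$,a,b,c}; new: +{$,a,b,c}
  S→b A: FOLLOW(A) ⊇ FOLLOW(S) ⊇ {$,a,b,c}; new: +{$,a,c}
  S→c B: FOLLOW(B) ⊇ FOLLOW(S) ⊇ {$,a,b,c}; new: +{$,a,b,c}
  FOLLOW(S)={$,a,b,c}  FOLLOW(A)={$,a,b,c}  FOLLOW(B)={$,a,b,c}  FOLLOW(C)={$,a,b,c}
round 2: — fixpoint
  FOLLOW(S)={$,a,b,c}  FOLLOW(A)={$,a,b,c}  FOLLOW(B)={$,a,b,c}  FOLLOW(C)={$,a,b,c}

FOLLOW(S) = ["$", "a", "b", "c"]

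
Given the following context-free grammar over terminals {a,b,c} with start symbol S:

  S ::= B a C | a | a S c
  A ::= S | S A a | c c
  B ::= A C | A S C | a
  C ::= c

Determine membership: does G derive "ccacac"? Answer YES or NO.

CNF form of G:
  S -> B X6 | T0 X7 | a
  A -> B X2 | S X3 | T0 X4 | T1 T1 | a
  B -> A C | A X5 | a
  C -> c
  T0 -> a
  T1 -> c
  X2 -> T0 C
  X3 -> A T0
  X4 -> S T1
  X5 -> S C
  X6 -> T0 C
  X7 -> S T1

CYK fill:
  cell(0,0) c: {C,T1}  orig:{C}
  cell(1,1) c: {C,T1}  orig:{C}
  cell(2,2) a: {A,B,S,T0}  orig:{A,B,S}
  cell(3,3) c: {C,T1}  orig:{C}
  cell(4,4) a: {A,B,S,T0}  orig:{A,B,S}
  cell(5,5) c: {C,T1}  orig:{C}
  cell(0,1) cc: {A}
  cell(1,2) ca: ∅
  cell(2,3) ac: {B,X2,X4,X5,X6,X7}  orig:{B}
  cell(3,4) ca: ∅
  cell(4,5) ac: {B,X2,X4,X5,X6,X7}  orig:{B}
  cell(0,2) cca: {X3}  orig:{}
  cell(1,3) cac: ∅
  cell(2,4) aca: ∅
  cell(3,5) cac: ∅
  cell(0,3) ccac: {B}
  cell(1,4) caca: ∅
  cell(2,5) acac: {A,S}
  cell(0,4) ccaca: ∅
  cell(1,5) cacac: ∅
  cell(0,5) ccacac: {A,S}

S ∈ T[0,5] ⇒ YES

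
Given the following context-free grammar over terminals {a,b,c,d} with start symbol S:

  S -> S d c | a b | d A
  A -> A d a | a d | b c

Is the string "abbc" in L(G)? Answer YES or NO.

CNF form of G:
  S -> S X5 | T0 A | T1 T2
  A -> A X4 | T1 T0 | T2 T3
  T0 -> d
  T1 -> a
  T2 -> b
  T3 -> c
  X4 -> T0 T1
  X5 -> T0 T3

CYK table (by increasing span):
  cell(0,0) a: {T1}  orig:{}
  cell(1,1) b: {T2}  orig:{}
  cell(2,2) b: {T2}  orig:{}
  cell(3,3) c: {T3}  orig:{}
  cell(0,1) ab: {S}
  cell(1,2) bb: ∅
  cell(2,3) bc: {A}
  cell(0,2) abb: ∅
  cell(1,3) bbc: ∅
  cell(0,3) abbc: ∅

S ∉ T[0,3] ⇒ NO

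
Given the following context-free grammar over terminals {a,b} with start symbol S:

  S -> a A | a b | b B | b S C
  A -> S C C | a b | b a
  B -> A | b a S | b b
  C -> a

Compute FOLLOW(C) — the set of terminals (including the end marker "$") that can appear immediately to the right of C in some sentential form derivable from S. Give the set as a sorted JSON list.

FIRST sets, iterate to fixpoint:
iter 1:
  A via A→a b: +{a}
  A via A→b a: +{b}
  B via B→A: +{a,b}
  C via C→a: +{a}
  S via S→a A: +{a}
  S via S→b B: +{b}
  FIRST[S]={a,b}  FIRST[A]={a,b}  FIRST[B]={a,b}  FIRST[C]={a}
iter 2: done
  FIRST[S]={a,b}  FIRST[A]={a,b}  FIRST[B]={a,b}  FIRST[C]={a}

FOLLOW iteration:
initialize: $ ∈ FOLLOW(S)
[1]
  A→S C C: FOLLOW(S) ⊇ FIRST(C) = {a}; new: +{a}
  A→S C C: FOLLOW(C) ⊇ FIRST(C) = {a}; new: +{a}
  S→a A: FOLLOW(A) ⊇ FOLLOW(S) ⊇ {$,a}; new: +{$,a}
  S→b B: FOLLOW(B) ⊇ FOLLOW(S) ⊇ {$,a}; new: +{$,a}
  S→b S C: FOLLOW(C) ⊇ FOLLOW(S) ⊇ {$,a}; new: +{$}
  S: {$,a}  A: {$,a}  B: {$,a}  C: {$,a}
[2] (no change)
  S: {$,a}  A: {$,a}  B: {$,a}  C: {$,a}

FOLLOW(C) = ["$", "a"]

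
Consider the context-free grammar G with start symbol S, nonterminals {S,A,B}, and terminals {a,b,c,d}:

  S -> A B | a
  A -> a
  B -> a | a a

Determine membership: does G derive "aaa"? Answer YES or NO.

CNF form of G:
  S -> A B | a
  A -> a
  B -> T0 T0 | a
  T0 -> a

CYK table (by increasing span):
  [0..0]={A,B,S,T0}  "a"  orig:{A,B,S}
  [1..1]={A,B,S,T0}  "a"  orig:{A,B,S}
  [2..2]={A,B,S,T0}  "a"  orig:{A,B,S}
  [0..1]={B,S}  "aa"
  [1..2]={B,S}  "aa"
  [0..2]={S}  "aaa"

S ∈ T[0,2] ⇒ YES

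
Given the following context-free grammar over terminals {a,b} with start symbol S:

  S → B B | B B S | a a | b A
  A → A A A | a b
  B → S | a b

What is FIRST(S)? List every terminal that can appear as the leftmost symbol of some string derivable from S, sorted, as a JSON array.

Compute FIRST by fixpoint:
iter 1:
  A via A→a b: +{a}
  B via B→a b: +{a}
  S via S→B B: +{a}
  S via S→b A: +{b}
  S: {a,b}  A: {a}  B: {a}
iter 2:
  B via B→S: +{b}
  S: {a,b}  A: {a}  B: {a,b}
iter 3: (no change)
  S: {a,b}  A: {a}  B: {a,b}

FIRST(S) = ["a", "b"]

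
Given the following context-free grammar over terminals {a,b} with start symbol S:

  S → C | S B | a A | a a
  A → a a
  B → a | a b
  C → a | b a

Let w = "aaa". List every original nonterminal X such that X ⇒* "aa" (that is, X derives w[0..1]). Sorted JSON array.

Convert to CNF:
  S -> S B | T0 A | T0 T0 | T1 T0 | a
  A -> T0 T0
  B -> T0 T1 | a
  C -> T1 T0 | a
  T0 -> a
  T1 -> b

Fill CYK table bottom-up, restricted to cells inside w[0..1]:
  cell(0,0) a: {B,C,S,T0}  orig:{B,C,S}
  cell(1,1) a: {B,C,S,T0}  orig:{B,C,S}
  cell(0,1) aa: {A,S}

Original NTs in T[0,1] deriving "aa": ["A", "S"]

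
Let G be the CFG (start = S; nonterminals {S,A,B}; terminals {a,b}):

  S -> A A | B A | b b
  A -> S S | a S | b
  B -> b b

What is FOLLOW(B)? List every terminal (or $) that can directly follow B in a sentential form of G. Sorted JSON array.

Compute FIRST by fixpoint:
round 1:
  A via A→a S: +{a}
  A via A→b: +{b}
  B via B→b b: +{b}
  S via S→A A: +{a,b}
  FIRST[S]={a,b}  FIRST[A]={a,b}  FIRST[B]={b}
round 2: (no change)
  FIRST[S]={a,b}  FIRST[A]={a,b}  FIRST[B]={b}

FOLLOW sets:
seed FOLLOW(S) with $
round 1:
  A→S S: FOLLOW(S) ⊇ FIRST(S) = {a,b}; new: +{a,b}
  S→A A: FOLLOW(A) ⊇ FIRST(A) = {a,b}; new: +{a,b}
  S→A A: FOLLOW(A) ⊇ FOLLOW(S) ⊇ {$,a,b}; new: +{$}
  S→B A: FOLLOW(B) ⊇ FIRST(A) = {a,b}; new: +{a,b}
  FOLLOW(S)={$,a,b}  FOLLOW(A)={$,a,b}  FOLLOW(B)={a,b}
round 2: (stable)
  FOLLOW(S)={$,a,b}  FOLLOW(A)={$,a,b}  FOLLOW(B)={a,b}

FOLLOW(B) = ["a", "b"]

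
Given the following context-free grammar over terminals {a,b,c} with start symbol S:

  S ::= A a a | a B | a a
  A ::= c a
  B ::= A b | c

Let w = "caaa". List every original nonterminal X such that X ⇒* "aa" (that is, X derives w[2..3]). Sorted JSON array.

CNF form of G:
  S -> A X3 | T1 B | T1 T1
  A -> T0 T1
  B -> A T2 | c
  T0 -> c
  T1 -> a
  T2 -> b
  X3 -> T1 T1

CYK table (by increasing span), restricted to cells inside w[2..3]:
  [2..2]={T1}  "a"  orig:{}
  [3..3]={T1}  "a"  orig:{}
  [2..3]={S,X3}  "aa"  orig:{S}

Original NTs in T[2,3] deriving "aa": ["S"]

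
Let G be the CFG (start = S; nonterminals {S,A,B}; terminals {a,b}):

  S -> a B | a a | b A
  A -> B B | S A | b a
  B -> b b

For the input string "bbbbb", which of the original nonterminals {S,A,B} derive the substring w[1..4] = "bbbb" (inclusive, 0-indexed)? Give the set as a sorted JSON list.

Convert to CNF:
  S -> T0 A | T1 B | T1 T1
  A -> B B | S A | T0 T1
  B -> T0 T0
  T0 -> b
  T1 -> a

CYK table (by increasing span), restricted to cells inside w[1..4]:
  T[1,1] 'b' = {T0}  orig:{}
  T[2,2] 'b' = {T0}  orig:{}
  T[3,3] 'b' = {T0}  orig:{}
  T[4,4] 'b' = {T0}  orig:{}
  T[1,2] 'bb' = {B}
  T[2,3] 'bb' = {B}
  T[3,4] 'bb' = {B}
  T[1,3] 'bbb' = ∅
  T[2,4] 'bbb' = ∅
  T[1,4] 'bbbb' = {A}

Original NTs in T[1,4] deriving "bbbb": ["A"]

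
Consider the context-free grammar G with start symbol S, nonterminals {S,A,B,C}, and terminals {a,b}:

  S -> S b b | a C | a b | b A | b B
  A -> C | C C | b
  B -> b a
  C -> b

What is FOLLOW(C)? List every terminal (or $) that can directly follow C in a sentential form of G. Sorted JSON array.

Compute FIRST by fixpoint:
iter 1:
  A via A→b: +{b}
  B via B→b a: +{b}
  C via C→b: +{b}
  S via S→a C: +{a}
  S via S→b A: +{b}
  FIRST(S)={a,b}  FIRST(A)={b}  FIRST(B)={b}  FIRST(C)={b}
iter 2: (stable)
  FIRST(S)={a,b}  FIRST(A)={b}  FIRST(B)={b}  FIRST(C)={b}

FOLLOW sets:
seed FOLLOW(S) with $
round 1:
  A→C C: FOLLOW(C) ⊇ FIRST(C) = {b}; new: +{b}
  S→S b b: FOLLOW(S) ⊇ FIRST(b) = {b}; new: +{b}
  S→a C: FOLLOW(C) ⊇ FOLLOW(S) ⊇ {$,b}; new: +{$}
  S→b A: FOLLOW(A) ⊇ FOLLOW(S) ⊇ {$,b}; new: +{$,b}
  S→b B: FOLLOW(B) ⊇ FOLLOW(S) ⊇ {$,b}; new: +{$,b}
  FOLLOW(S)={$,b}  FOLLOW(A)={$,b}  FOLLOW(B)={$,b}  FOLLOW(C)={$,b}
round 2: done
  FOLLOW(S)={$,b}  FOLLOW(A)={$,b}  FOLLOW(B)={$,b}  FOLLOW(C)={$,b}

FOLLOW(C) = ["$", "b"]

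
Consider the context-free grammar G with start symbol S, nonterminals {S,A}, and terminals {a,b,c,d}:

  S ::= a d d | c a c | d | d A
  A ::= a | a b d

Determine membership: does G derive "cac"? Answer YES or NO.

CNF form of G:
  S -> T0 X5 | T2 A | T3 X6 | d
  A -> T0 X4 | a
  T0 -> a
  T1 -> b
  T2 -> d
  T3 -> c
  X4 -> T1 T2
  X5 -> T2 T2
  X6 -> T0 T3

CYK table (by increasing span):
  [0..0]={T3}  "c"  orig:{}
  [1..1]={A,T0}  "a"  orig:{A}
  [2..2]={T3}  "c"  orig:{}
  [0..1]=∅  "ca"
  [1..2]={X6}  "ac"  orig:{}
  [0..2]={S}  "cac"

S ∈ T[0,2] ⇒ YES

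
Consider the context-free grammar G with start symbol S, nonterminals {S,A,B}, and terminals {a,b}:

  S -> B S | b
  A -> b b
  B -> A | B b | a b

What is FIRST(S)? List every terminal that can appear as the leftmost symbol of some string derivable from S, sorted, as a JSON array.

Compute FIRST by fixpoint:
round 1:
  A via A→b b: +{b}
  B via B→A: +{b}
  B via B→a b: +{a}
  S via S→B S: +{a,b}
  S: {a,b}  A: {b}  B: {a,b}
round 2: (no change)
  S: {a,b}  A: {b}  B: {a,b}

FIRST(S) = ["a", "b"]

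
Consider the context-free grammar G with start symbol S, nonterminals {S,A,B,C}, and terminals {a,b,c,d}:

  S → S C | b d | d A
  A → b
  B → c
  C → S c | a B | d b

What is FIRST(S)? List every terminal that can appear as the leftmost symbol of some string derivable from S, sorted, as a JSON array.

FIRST iteration:
iter 1:
  A via A→b: +{b}
  B via B→c: +{c}
  C via C→a B: +{a}
  C via C→d b: +{d}
  S via S→b d: +{b}
  S via S→d A: +{d}
  FIRST[S]={b,d}  FIRST[A]={b}  FIRST[B]={c}  FIRST[C]={a,d}
iter 2:
  C via C→S c: +{b}
  FIRST[S]={b,d}  FIRST[A]={b}  FIRST[B]={c}  FIRST[C]={a,b,d}
iter 3: (no change)
  FIRST[S]={b,d}  FIRST[A]={b}  FIRST[B]={c}  FIRST[C]={a,b,d}

FIRST(S) = ["b", "d"]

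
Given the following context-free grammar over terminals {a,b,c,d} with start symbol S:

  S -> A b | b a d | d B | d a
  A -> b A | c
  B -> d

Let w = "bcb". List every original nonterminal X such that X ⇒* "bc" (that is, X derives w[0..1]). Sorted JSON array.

Convert to CNF:
  S -> A T0 | T0 X3 | T2 B | T2 T1
  A -> T0 A | c
  B -> d
  T0 -> b
  T1 -> a
  T2 -> d
  X3 -> T1 T2

CYK table (by increasing span), restricted to cells inside w[0..1]:
  T[0,0] 'b' = {T0}  orig:{}
  T[1,1] 'c' = {A}
  T[0,1] 'bc' = {A}

Original NTs in T[0,1] deriving "bc": ["A"]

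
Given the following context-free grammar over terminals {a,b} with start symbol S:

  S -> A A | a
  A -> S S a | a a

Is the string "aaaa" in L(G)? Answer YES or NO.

Convert to CNF:
  S -> A A | a
  A -> S X1 | T0 T0
  T0 -> a
  X1 -> S T0

Fill CYK table bottom-up:
  [0..0]={S,T0}  "a"  orig:{S}
  [1..1]={S,T0}  "a"  orig:{S}
  [2..2]={S,T0}  "a"  orig:{S}
  [3..3]={S,T0}  "a"  orig:{S}
  [0..1]={A,X1}  "aa"  orig:{A}
  [1..2]={A,X1}  "aa"  orig:{A}
  [2..3]={A,X1}  "aa"  orig:{A}
  [0..2]={A}  "aaa"
  [1..3]={A}  "aaa"
  [0..3]={S}  "aaaa"

S ∈ T[0,3] ⇒ YES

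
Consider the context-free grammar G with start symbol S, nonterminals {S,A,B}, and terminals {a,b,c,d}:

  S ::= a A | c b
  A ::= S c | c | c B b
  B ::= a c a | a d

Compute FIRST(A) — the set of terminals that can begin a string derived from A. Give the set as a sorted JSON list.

FIRST iteration:
[1]
  A via A→c: +{c}
  B via B→a c a: +{a}
  S via S→a A: +{a}
  S via S→c b: +{c}
  FIRST[S]={a,c}  FIRST[A]={c}  FIRST[B]={a}
[2]
  A via A→S c: +{a}
  FIRST[S]={a,c}  FIRST[A]={a,c}  FIRST[B]={a}
[3] done
  FIRST[S]={a,c}  FIRST[A]={a,c}  FIRST[B]={a}

FIRST(A) = ["a", "c"]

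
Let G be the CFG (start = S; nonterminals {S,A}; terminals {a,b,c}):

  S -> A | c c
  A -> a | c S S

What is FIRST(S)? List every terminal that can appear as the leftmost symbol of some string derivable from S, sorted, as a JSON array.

FIRST iteration:
pass 1:
  A via A→a: +{a}
  A via A→c S S: +{c}
  S via S→A: +{a,c}
  FIRST(S)={a,c}  FIRST(A)={a,c}
pass 2: (no change)
  FIRST(S)={a,c}  FIRST(A)={a,c}

FIRST(S) = ["a", "c"]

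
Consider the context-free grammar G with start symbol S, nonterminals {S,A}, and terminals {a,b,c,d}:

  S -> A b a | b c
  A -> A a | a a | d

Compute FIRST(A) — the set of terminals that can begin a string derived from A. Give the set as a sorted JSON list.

Compute FIRST by fixpoint:
[1]
  A via A→a a: +{a}
  A via A→d: +{d}
  S via S→A b a: +{a,d}
  S via S→b c: +{b}
  S: {a,b,d}  A: {a,d}
[2] (stable)
  S: {a,b,d}  A: {a,d}

FIRST(A) = ["a", "d"]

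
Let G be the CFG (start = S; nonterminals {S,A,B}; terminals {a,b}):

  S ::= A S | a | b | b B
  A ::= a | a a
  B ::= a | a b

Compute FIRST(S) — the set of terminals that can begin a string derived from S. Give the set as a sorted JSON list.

FIRST iteration:
iter 1:
  A via A→a: +{a}
  B via B→a: +{a}
  S via S→A S: +{a}
  S via S→b: +{b}
  FIRST(S)={a,b}  FIRST(A)={a}  FIRST(B)={a}
iter 2: (stable)
  FIRST(S)={a,b}  FIRST(A)={a}  FIRST(B)={a}

FIRST(S) = ["a", "b"]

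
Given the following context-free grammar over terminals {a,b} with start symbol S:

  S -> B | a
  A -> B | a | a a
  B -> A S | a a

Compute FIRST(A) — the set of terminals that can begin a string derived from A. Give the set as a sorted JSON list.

FIRST iteration:
iter 1:
  A via A→a: +{a}
  B via B→A S: +{a}
  S via S→B: +{a}
  S: {a}  A: {a}  B: {a}
iter 2: (stable)
  S: {a}  A: {a}  B: {a}

FIRST(A) = ["a"]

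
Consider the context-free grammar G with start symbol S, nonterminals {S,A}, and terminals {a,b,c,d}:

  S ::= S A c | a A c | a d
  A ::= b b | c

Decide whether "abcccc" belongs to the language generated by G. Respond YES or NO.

Convert to CNF:
  S -> S X4 | T2 T3 | T2 X5
  A -> T0 T0 | c
  T0 -> b
  T1 -> c
  T2 -> a
  T3 -> d
  X4 -> A T1
  X5 -> A T1

CYK table (by increasing span):
  T[0,0] 'a' = {T2}  orig:{}
  T[1,1] 'b' = {T0}  orig:{}
  T[2,2] 'c' = {A,T1}  orig:{A}
  T[3,3] 'c' = {A,T1}  orig:{A}
  T[4,4] 'c' = {A,T1}  orig:{A}
  T[5,5] 'c' = {A,T1}  orig:{A}
  T[0,1] 'ab' = ∅
  T[1,2] 'bc' = ∅
  T[2,3] 'cc' = {X4,X5}  orig:{}
  T[3,4] 'cc' = {X4,X5}  orig:{}
  T[4,5] 'cc' = {X4,X5}  orig:{}
  T[0,2] 'abc' = ∅
  T[1,3] 'bcc' = ∅
  T[2,4] 'ccc' = ∅
  T[3,5] 'ccc' = ∅
  T[0,3] 'abcc' = ∅
  T[1,4] 'bccc' = ∅
  T[2,5] 'cccc' = ∅
  T[0,4] 'abccc' = ∅
  T[1,5] 'bcccc' = ∅
  T[0,5] 'abcccc' = ∅

S ∉ T[0,5] ⇒ NO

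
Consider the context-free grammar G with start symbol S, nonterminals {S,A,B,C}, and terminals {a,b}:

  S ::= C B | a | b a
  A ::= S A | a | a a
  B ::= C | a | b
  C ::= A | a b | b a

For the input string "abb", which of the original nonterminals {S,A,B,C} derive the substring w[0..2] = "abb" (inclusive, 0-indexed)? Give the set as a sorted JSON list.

Convert to CNF:
  S -> C B | T1 T0 | a
  A -> S A | T0 T0 | a
  B -> S A | T0 T0 | T0 T1 | T1 T0 | a | b
  C -> S A | T0 T0 | T0 T1 | T1 T0 | a
  T0 -> a
  T1 -> b

Fill CYK table bottom-up (cells [i..j] with 0 ≤ i ≤ j ≤ 2 only):
  T[0,0] 'a' = {A,B,C,S,T0}  orig:{A,B,C,S}
  T[1,1] 'b' = {B,T1}  orig:{B}
  T[2,2] 'b' = {B,T1}  orig:{B}
  T[0,1] 'ab' = {B,C,S}
  T[1,2] 'bb' = ∅
  T[0,2] 'abb' = {S}

Original NTs in T[0,2] deriving "abb": ["S"]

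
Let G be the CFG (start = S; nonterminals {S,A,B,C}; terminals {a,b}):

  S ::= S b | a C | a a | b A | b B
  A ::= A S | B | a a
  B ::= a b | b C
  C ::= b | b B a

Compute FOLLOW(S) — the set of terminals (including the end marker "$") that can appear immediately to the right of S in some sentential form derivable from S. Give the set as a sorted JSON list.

FIRST sets, iterate to fixpoint:
[1]
  A via A→a a: +{a}
  B via B→a b: +{a}
  B via B→b C: +{b}
  C via C→b: +{b}
  S via S→a C: +{a}
  S via S→b A: +{b}
  FIRST(S)={a,b}  FIRST(A)={a}  FIRST(B)={a,b}  FIRST(C)={b}
[2]
  A via A→B: +{b}
  FIRST(S)={a,b}  FIRST(A)={a,b}  FIRST(B)={a,b}  FIRST(C)={b}
[3] — fixpoint
  FIRST(S)={a,b}  FIRST(A)={a,b}  FIRST(B)={a,b}  FIRST(C)={b}

FOLLOW sets:
FOLLOW(S) := {$}
pass 1:
  A→A S: FOLLOW(A) ⊇ FIRST(S) = {a,b}; new: +{a,b}
  A→A S: FOLLOW(S) ⊇ FOLLOW(A) ⊇ {a,b}; new: +{a,b}
  A→B: FOLLOW(B) ⊇ FOLLOW(A) ⊇ {a,b}; new: +{a,b}
  B→b C: FOLLOW(C) ⊇ FOLLOW(B) ⊇ {a,b}; new: +{a,b}
  S→a C: FOLLOW(C) ⊇ FOLLOW(S) ⊇ {$,a,b}; new: +{$}
  S→b A: FOLLOW(A) ⊇ FOLLOW(S) ⊇ {$,a,b}; new: +{$}
  S→b B: FOLLOW(B) ⊇ FOLLOW(S) ⊇ {$,a,b}; new: +{$}
  FOLLOW[S]={$,a,b}  FOLLOW[A]={$,a,b}  FOLLOW[B]={$,a,b}  FOLLOW[C]={$,a,b}
pass 2: — fixpoint
  FOLLOW[S]={$,a,b}  FOLLOW[A]={$,a,b}  FOLLOW[B]={$,a,b}  FOLLOW[C]={$,a,b}

FOLLOW(S) = ["$", "a", "b"]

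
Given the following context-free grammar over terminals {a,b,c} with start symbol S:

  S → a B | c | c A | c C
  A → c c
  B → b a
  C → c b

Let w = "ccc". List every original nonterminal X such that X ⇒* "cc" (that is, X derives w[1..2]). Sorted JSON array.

CNF form of G:
  S -> T0 A | T0 C | T2 B | c
  A -> T0 T0
  B -> T1 T2
  C -> T0 T1
  T0 -> c
  T1 -> b
  T2 -> a

CYK fill — only the sub-triangle for w[1..2]:
  T[1,1] 'c' = {S,T0}  orig:{S}
  T[2,2] 'c' = {S,T0}  orig:{S}
  T[1,2] 'cc' = {A}

Original NTs in T[1,2] deriving "cc": ["A"]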